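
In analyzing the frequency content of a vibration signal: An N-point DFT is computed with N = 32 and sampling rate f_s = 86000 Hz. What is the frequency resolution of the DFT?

DFT frequency resolution = f_s / N
= 86000 / 32 = 5375/2 Hz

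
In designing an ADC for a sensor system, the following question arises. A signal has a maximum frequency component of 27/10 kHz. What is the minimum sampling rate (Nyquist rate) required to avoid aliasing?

By the Nyquist-Shannon sampling theorem,
the minimum sampling rate (Nyquist rate) must be at least 2 * f_max.
Nyquist rate = 2 * 27/10 kHz = 27/5 kHz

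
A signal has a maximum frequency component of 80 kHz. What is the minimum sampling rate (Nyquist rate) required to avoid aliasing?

By the Nyquist-Shannon sampling theorem,
the minimum sampling rate (Nyquist rate) must be at least 2 * f_max.
Nyquist rate = 2 * 80 kHz = 160 kHz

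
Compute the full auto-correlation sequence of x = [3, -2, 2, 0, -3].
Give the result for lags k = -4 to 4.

r_xx[k] = sum_m x[m]*x[m+k], indexed from 0, for k = -4 to 4:
  r_xx[-4] = x[4]*x[0] = -9
  r_xx[-3] = x[3]*x[0] + x[4]*x[1] = 6
  r_xx[-2] = x[2]*x[0] + x[3]*x[1] + x[4]*x[2] = 0
  r_xx[-1] = x[1]*x[0] + x[2]*x[1] + x[3]*x[2] + x[4]*x[3] = -10
  r_xx[0] = x[0]*x[0] + x[1]*x[1] + x[2]*x[2] + x[3]*x[3] + x[4]*x[4] = 26
  r_xx[1] = x[0]*x[1] + x[1]*x[2] + x[2]*x[3] + x[3]*x[4] = -10
  r_xx[2] = x[0]*x[2] + x[1]*x[3] + x[2]*x[4] = 0
  r_xx[3] = x[0]*x[3] + x[1]*x[4] = 6
  r_xx[4] = x[0]*x[4] = -9
r_xx = [-9, 6, 0, -10, 26, -10, 0, 6, -9]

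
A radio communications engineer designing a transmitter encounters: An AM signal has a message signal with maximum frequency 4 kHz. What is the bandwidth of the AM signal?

In AM (double-sideband), the bandwidth is twice the message frequency.
BW = 2 * f_m = 2 * 4 kHz = 8 kHz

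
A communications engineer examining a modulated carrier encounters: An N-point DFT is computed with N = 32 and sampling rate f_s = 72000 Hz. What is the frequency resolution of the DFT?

DFT frequency resolution = f_s / N
= 72000 / 32 = 2250 Hz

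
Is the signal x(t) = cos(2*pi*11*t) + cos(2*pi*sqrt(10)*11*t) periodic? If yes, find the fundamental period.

f1 = 11 Hz, f2 = 11*sqrt(10) Hz
Ratio f2/f1 = sqrt(10), which is irrational.
Since the frequency ratio is irrational, no common period exists.
The signal is not periodic.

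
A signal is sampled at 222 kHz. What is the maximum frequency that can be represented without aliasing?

The maximum frequency that can be represented without aliasing
is the Nyquist frequency: f_max = f_s / 2 = 222 kHz / 2 = 111 kHz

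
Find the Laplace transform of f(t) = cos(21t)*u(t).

Standard pair: cos(wt)*u(t) <-> s/(s^2+w^2)
With w = 21: L{cos(21t)*u(t)} = s/(s^2+441)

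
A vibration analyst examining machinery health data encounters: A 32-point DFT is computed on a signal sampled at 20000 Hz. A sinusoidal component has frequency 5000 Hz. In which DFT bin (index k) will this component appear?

DFT frequency resolution = f_s/N = 20000/32 = 625 Hz
Bin index k = f_signal / resolution = 5000 / 625 = 8
The signal frequency 5000 Hz falls in DFT bin k = 8.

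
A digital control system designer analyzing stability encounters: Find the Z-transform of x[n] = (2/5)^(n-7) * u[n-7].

Time-shifting property: if X(z) = Z{x[n]}, then Z{x[n-d]} = z^(-d) * X(z)
X(z) = z/(z - 2/5) for x[n] = (2/5)^n * u[n]
Z{x[n-7]} = z^(-7) * z/(z - 2/5) = z^(-6)/(z - 2/5)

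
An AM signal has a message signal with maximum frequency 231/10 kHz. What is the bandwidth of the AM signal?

In AM (double-sideband), the bandwidth is twice the message frequency.
BW = 2 * f_m = 2 * 231/10 kHz = 231/5 kHz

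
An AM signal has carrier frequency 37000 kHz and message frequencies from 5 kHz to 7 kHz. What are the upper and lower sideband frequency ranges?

Upper sideband (USB) = fc + [fm_low, fm_high] = 37000 + [5, 7] = [37005, 37007] kHz
Lower sideband (LSB) = fc - [fm_high, fm_low] = 37000 - [7, 5] = [36993, 36995] kHz
Total occupied spectrum: 36993 kHz to 37007 kHz (plus carrier at 37000 kHz)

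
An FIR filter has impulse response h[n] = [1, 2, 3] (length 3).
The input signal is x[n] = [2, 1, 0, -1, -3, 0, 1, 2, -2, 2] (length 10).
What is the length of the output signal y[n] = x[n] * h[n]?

For linear convolution, the output length is:
len(y) = len(x) + len(h) - 1 = 10 + 3 - 1 = 12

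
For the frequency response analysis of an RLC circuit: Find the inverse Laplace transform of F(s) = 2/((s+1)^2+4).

Standard pair: w/((s+a)^2+w^2) <-> e^(-at)*sin(wt)*u(t)
With a=1, w=2: f(t) = e^(-t)*sin(2t)*u(t)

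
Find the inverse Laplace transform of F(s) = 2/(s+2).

Standard pair: k/(s+a) <-> k*e^(-at)*u(t)
With k=2, a=2: f(t) = 2*e^(-2t)*u(t)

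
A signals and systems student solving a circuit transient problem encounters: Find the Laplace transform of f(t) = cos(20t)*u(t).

Standard pair: cos(wt)*u(t) <-> s/(s^2+w^2)
With w = 20: L{cos(20t)*u(t)} = s/(s^2+400)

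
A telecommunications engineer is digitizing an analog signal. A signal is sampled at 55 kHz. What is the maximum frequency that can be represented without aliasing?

The maximum frequency that can be represented without aliasing
is the Nyquist frequency: f_max = f_s / 2 = 55 kHz / 2 = 55/2 kHz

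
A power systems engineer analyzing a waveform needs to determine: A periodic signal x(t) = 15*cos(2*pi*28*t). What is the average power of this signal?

Average power of A*cos(wt) is A^2/2.
P = 15^2 / 2 = 225/2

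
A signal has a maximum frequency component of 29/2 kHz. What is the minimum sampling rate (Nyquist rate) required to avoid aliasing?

By the Nyquist-Shannon sampling theorem,
the minimum sampling rate (Nyquist rate) must be at least 2 * f_max.
Nyquist rate = 2 * 29/2 kHz = 29 kHz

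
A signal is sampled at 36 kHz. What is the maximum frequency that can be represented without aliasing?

The maximum frequency that can be represented without aliasing
is the Nyquist frequency: f_max = f_s / 2 = 36 kHz / 2 = 18 kHz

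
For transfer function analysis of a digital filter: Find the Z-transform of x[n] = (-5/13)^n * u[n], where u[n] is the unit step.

The Z-transform of a^n * u[n] is z/(z-a) for |z| > |a|.
Here a = -5/13, so X(z) = z/(z - (-5/13)) = 13z/(13z + 5)
ROC: |z| > 5/13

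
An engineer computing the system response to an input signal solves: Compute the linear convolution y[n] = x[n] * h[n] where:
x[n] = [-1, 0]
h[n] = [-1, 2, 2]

y[n] = sum_k x[k]*h[n-k]. Output length = len(x) + len(h) - 1 = 2 + 3 - 1 = 4.
y[0] = -1*-1 = 1
y[1] = 0*-1 + -1*2 = -2
y[2] = 0*2 + -1*2 = -2
y[3] = 0*2 = 0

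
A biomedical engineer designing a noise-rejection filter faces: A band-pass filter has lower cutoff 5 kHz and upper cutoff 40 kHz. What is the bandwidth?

Bandwidth = f_high - f_low
= 40 kHz - 5 kHz = 35 kHz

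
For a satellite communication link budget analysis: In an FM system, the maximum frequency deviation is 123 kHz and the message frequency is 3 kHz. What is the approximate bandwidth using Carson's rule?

Carson's rule: BW = 2*(delta_f + f_m)
= 2*(123 + 3) kHz = 252 kHz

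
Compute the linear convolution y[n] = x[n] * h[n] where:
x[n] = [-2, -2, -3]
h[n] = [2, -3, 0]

y[n] = sum_k x[k]*h[n-k]. Output length = len(x) + len(h) - 1 = 3 + 3 - 1 = 5.
y[0] = -2*2 = -4
y[1] = -2*2 + -2*-3 = 2
y[2] = -3*2 + -2*-3 + -2*0 = 0
y[3] = -3*-3 + -2*0 = 9
y[4] = -3*0 = 0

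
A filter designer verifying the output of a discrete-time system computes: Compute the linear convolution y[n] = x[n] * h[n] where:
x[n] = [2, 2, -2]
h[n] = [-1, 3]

y[n] = sum_k x[k]*h[n-k]. Output length = len(x) + len(h) - 1 = 3 + 2 - 1 = 4.
y[0] = 2*-1 = -2
y[1] = 2*-1 + 2*3 = 4
y[2] = -2*-1 + 2*3 = 8
y[3] = -2*3 = -6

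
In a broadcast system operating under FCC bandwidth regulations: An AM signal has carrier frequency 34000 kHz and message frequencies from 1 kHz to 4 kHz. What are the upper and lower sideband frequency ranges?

Upper sideband (USB) = fc + [fm_low, fm_high] = 34000 + [1, 4] = [34001, 34004] kHz
Lower sideband (LSB) = fc - [fm_high, fm_low] = 34000 - [4, 1] = [33996, 33999] kHz
Total occupied spectrum: 33996 kHz to 34004 kHz (plus carrier at 34000 kHz)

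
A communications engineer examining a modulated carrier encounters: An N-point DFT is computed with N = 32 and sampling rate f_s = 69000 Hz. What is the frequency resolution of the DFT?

DFT frequency resolution = f_s / N
= 69000 / 32 = 8625/4 Hz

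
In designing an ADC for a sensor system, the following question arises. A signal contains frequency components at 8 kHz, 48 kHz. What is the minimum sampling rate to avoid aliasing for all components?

The highest frequency component is f_max = 48 kHz.
Nyquist rate = 2 * f_max = 2 * 48 kHz = 96 kHz.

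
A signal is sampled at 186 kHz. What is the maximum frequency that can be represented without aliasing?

The maximum frequency that can be represented without aliasing
is the Nyquist frequency: f_max = f_s / 2 = 186 kHz / 2 = 93 kHz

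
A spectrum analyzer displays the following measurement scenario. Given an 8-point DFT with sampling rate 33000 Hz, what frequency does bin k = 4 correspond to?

The frequency of DFT bin k is: f_k = k * f_s / N
f_4 = 4 * 33000 / 8 = 16500 Hz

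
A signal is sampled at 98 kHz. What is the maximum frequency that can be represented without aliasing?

The maximum frequency that can be represented without aliasing
is the Nyquist frequency: f_max = f_s / 2 = 98 kHz / 2 = 49 kHz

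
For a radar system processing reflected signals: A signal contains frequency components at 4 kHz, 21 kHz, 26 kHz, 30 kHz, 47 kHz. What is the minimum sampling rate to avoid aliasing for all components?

The highest frequency component is f_max = 47 kHz.
Nyquist rate = 2 * f_max = 2 * 47 kHz = 94 kHz.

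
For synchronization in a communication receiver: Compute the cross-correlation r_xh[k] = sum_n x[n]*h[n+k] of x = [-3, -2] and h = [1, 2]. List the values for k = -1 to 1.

Both sequences indexed from 0 and zero outside their support.
Lags with overlap: k = -1 to 1.
  r_xh[-1] = x[1]*h[0] = -2
  r_xh[0] = x[0]*h[0] + x[1]*h[1] = -7
  r_xh[1] = x[0]*h[1] = -6
r_xh = [-2, -7, -6] (for k = -1, ..., 1)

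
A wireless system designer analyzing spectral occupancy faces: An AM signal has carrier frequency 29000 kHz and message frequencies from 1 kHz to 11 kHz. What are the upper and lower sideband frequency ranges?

Upper sideband (USB) = fc + [fm_low, fm_high] = 29000 + [1, 11] = [29001, 29011] kHz
Lower sideband (LSB) = fc - [fm_high, fm_low] = 29000 - [11, 1] = [28989, 28999] kHz
Total occupied spectrum: 28989 kHz to 29011 kHz (plus carrier at 29000 kHz)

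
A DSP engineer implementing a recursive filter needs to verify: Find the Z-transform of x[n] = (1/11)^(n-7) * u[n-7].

Time-shifting property: if X(z) = Z{x[n]}, then Z{x[n-d]} = z^(-d) * X(z)
X(z) = z/(z - 1/11) for x[n] = (1/11)^n * u[n]
Z{x[n-7]} = z^(-7) * z/(z - 1/11) = z^(-6)/(z - 1/11)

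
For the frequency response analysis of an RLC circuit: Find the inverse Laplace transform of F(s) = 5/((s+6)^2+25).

Standard pair: w/((s+a)^2+w^2) <-> e^(-at)*sin(wt)*u(t)
With a=6, w=5: f(t) = e^(-6t)*sin(5t)*u(t)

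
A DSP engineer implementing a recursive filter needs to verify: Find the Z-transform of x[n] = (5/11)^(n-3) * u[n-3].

Time-shifting property: if X(z) = Z{x[n]}, then Z{x[n-d]} = z^(-d) * X(z)
X(z) = z/(z - 5/11) for x[n] = (5/11)^n * u[n]
Z{x[n-3]} = z^(-3) * z/(z - 5/11) = z^(-2)/(z - 5/11)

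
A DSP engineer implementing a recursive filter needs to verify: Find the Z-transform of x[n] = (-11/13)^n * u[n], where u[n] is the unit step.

The Z-transform of a^n * u[n] is z/(z-a) for |z| > |a|.
Here a = -11/13, so X(z) = z/(z - (-11/13)) = 13z/(13z + 11)
ROC: |z| > 11/13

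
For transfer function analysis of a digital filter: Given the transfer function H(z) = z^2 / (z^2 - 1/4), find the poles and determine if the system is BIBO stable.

Poles are roots of the denominator: z^2 - 1/4 = 0.
Quadratic formula: z = [-(0) +/- sqrt((0)^2 - 4*(-1/4))] / 2
Discriminant = 0 + 1 = 1; sqrt = 1.
z = (0 +/- 1) / 2 => z = 1/2 or z = -1/2.
|p1| = 1/2, |p2| = 1/2.
For BIBO stability, all poles must lie inside the unit circle (|p| < 1).
System is STABLE since both |p| < 1.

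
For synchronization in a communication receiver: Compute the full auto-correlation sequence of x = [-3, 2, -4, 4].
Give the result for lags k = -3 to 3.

r_xx[k] = sum_m x[m]*x[m+k], indexed from 0, for k = -3 to 3:
  r_xx[-3] = x[3]*x[0] = -12
  r_xx[-2] = x[2]*x[0] + x[3]*x[1] = 20
  r_xx[-1] = x[1]*x[0] + x[2]*x[1] + x[3]*x[2] = -30
  r_xx[0] = x[0]*x[0] + x[1]*x[1] + x[2]*x[2] + x[3]*x[3] = 45
  r_xx[1] = x[0]*x[1] + x[1]*x[2] + x[2]*x[3] = -30
  r_xx[2] = x[0]*x[2] + x[1]*x[3] = 20
  r_xx[3] = x[0]*x[3] = -12
r_xx = [-12, 20, -30, 45, -30, 20, -12]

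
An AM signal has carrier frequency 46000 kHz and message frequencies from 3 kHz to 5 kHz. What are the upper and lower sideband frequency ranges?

Upper sideband (USB) = fc + [fm_low, fm_high] = 46000 + [3, 5] = [46003, 46005] kHz
Lower sideband (LSB) = fc - [fm_high, fm_low] = 46000 - [5, 3] = [45995, 45997] kHz
Total occupied spectrum: 45995 kHz to 46005 kHz (plus carrier at 46000 kHz)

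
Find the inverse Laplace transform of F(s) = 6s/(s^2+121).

Standard pair: s/(s^2+w^2) <-> cos(wt)*u(t)
With k=6, w=11: f(t) = 6*cos(11t)*u(t)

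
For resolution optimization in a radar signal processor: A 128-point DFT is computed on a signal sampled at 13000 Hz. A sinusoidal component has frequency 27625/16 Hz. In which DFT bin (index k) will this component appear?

DFT frequency resolution = f_s/N = 13000/128 = 1625/16 Hz
Bin index k = f_signal / resolution = 27625/16 / 1625/16 = 17
The signal frequency 27625/16 Hz falls in DFT bin k = 17.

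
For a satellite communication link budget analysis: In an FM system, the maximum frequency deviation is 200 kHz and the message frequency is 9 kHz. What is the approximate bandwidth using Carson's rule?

Carson's rule: BW = 2*(delta_f + f_m)
= 2*(200 + 9) kHz = 418 kHz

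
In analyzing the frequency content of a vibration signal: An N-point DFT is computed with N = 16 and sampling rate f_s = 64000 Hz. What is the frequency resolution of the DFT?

DFT frequency resolution = f_s / N
= 64000 / 16 = 4000 Hz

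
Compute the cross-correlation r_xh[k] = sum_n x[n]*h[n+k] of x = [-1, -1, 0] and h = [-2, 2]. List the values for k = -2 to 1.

Both sequences indexed from 0 and zero outside their support.
Lags with overlap: k = -2 to 1.
  r_xh[-2] = x[2]*h[0] = 0
  r_xh[-1] = x[1]*h[0] + x[2]*h[1] = 2
  r_xh[0] = x[0]*h[0] + x[1]*h[1] = 0
  r_xh[1] = x[0]*h[1] = -2
r_xh = [0, 2, 0, -2] (for k = -2, ..., 1)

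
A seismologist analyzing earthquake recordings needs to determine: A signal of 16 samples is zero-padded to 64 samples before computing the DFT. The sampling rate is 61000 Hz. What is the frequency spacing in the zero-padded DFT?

Original DFT: N = 16, resolution = f_s/N = 61000/16 = 7625/2 Hz
Zero-padded DFT: N = 64, resolution = f_s/N = 61000/64 = 7625/8 Hz
Zero-padding interpolates the spectrum (finer frequency grid)
but does NOT improve the true spectral resolution (ability to resolve close frequencies).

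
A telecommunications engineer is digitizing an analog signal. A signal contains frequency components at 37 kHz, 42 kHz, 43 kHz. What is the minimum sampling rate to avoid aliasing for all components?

The highest frequency component is f_max = 43 kHz.
Nyquist rate = 2 * f_max = 2 * 43 kHz = 86 kHz.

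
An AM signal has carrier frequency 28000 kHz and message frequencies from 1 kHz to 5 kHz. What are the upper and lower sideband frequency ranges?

Upper sideband (USB) = fc + [fm_low, fm_high] = 28000 + [1, 5] = [28001, 28005] kHz
Lower sideband (LSB) = fc - [fm_high, fm_low] = 28000 - [5, 1] = [27995, 27999] kHz
Total occupied spectrum: 27995 kHz to 28005 kHz (plus carrier at 28000 kHz)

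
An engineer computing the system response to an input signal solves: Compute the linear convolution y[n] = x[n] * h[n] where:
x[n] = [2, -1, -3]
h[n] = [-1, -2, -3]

y[n] = sum_k x[k]*h[n-k]. Output length = len(x) + len(h) - 1 = 3 + 3 - 1 = 5.
y[0] = 2*-1 = -2
y[1] = -1*-1 + 2*-2 = -3
y[2] = -3*-1 + -1*-2 + 2*-3 = -1
y[3] = -3*-2 + -1*-3 = 9
y[4] = -3*-3 = 9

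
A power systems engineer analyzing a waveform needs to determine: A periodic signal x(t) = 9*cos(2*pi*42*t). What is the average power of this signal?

Average power of A*cos(wt) is A^2/2.
P = 9^2 / 2 = 81/2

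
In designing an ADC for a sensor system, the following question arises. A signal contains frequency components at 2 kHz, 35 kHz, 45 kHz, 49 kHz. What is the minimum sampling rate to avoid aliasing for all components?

The highest frequency component is f_max = 49 kHz.
Nyquist rate = 2 * f_max = 2 * 49 kHz = 98 kHz.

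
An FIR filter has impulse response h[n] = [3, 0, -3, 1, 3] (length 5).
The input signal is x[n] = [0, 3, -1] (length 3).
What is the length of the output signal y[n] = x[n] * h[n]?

For linear convolution, the output length is:
len(y) = len(x) + len(h) - 1 = 3 + 5 - 1 = 7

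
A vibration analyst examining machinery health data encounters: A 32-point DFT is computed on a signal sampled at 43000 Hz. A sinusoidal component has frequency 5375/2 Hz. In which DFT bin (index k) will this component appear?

DFT frequency resolution = f_s/N = 43000/32 = 5375/4 Hz
Bin index k = f_signal / resolution = 5375/2 / 5375/4 = 2
The signal frequency 5375/2 Hz falls in DFT bin k = 2.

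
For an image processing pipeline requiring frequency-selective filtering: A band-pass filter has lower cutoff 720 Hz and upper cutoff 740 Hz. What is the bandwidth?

Bandwidth = f_high - f_low
= 740 Hz - 720 Hz = 20 Hz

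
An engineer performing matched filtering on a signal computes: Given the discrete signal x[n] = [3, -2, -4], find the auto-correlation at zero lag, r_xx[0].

The auto-correlation at zero lag r_xx[0] equals the signal energy.
r_xx[0] = sum of x[n]^2 = 3^2 + (-2)^2 + (-4)^2
= 9 + 4 + 16 = 29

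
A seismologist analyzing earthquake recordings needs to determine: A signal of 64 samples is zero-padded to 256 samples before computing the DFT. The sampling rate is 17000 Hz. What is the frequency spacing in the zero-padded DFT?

Original DFT: N = 64, resolution = f_s/N = 17000/64 = 2125/8 Hz
Zero-padded DFT: N = 256, resolution = f_s/N = 17000/256 = 2125/32 Hz
Zero-padding interpolates the spectrum (finer frequency grid)
but does NOT improve the true spectral resolution (ability to resolve close frequencies).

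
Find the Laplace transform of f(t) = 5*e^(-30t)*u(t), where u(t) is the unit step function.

Standard Laplace transform pair:
e^(-at)*u(t) <-> 1/(s+a)
With a = 30: L{5*e^(-30t)*u(t)} = 5/(s+30), ROC: Re(s) > -30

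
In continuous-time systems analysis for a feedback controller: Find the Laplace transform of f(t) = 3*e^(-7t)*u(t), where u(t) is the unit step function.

Standard Laplace transform pair:
e^(-at)*u(t) <-> 1/(s+a)
With a = 7: L{3*e^(-7t)*u(t)} = 3/(s+7), ROC: Re(s) > -7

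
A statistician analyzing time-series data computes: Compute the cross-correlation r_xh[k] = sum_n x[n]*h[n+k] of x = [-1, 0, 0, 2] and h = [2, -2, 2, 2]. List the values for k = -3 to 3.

Both sequences indexed from 0 and zero outside their support.
Lags with overlap: k = -3 to 3.
  r_xh[-3] = x[3]*h[0] = 4
  r_xh[-2] = x[2]*h[0] + x[3]*h[1] = -4
  r_xh[-1] = x[1]*h[0] + x[2]*h[1] + x[3]*h[2] = 4
  r_xh[0] = x[0]*h[0] + x[1]*h[1] + x[2]*h[2] + x[3]*h[3] = 2
  r_xh[1] = x[0]*h[1] + x[1]*h[2] + x[2]*h[3] = 2
  r_xh[2] = x[0]*h[2] + x[1]*h[3] = -2
  r_xh[3] = x[0]*h[3] = -2
r_xh = [4, -4, 4, 2, 2, -2, -2] (for k = -3, ..., 3)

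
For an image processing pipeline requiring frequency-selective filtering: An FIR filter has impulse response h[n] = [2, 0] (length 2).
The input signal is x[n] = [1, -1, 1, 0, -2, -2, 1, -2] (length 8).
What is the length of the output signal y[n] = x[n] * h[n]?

For linear convolution, the output length is:
len(y) = len(x) + len(h) - 1 = 8 + 2 - 1 = 9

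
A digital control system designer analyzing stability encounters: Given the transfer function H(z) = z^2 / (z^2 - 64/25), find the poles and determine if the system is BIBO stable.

Poles are roots of the denominator: z^2 - 64/25 = 0.
Quadratic formula: z = [-(0) +/- sqrt((0)^2 - 4*(-64/25))] / 2
Discriminant = 0 + 256/25 = 256/25; sqrt = 16/5.
z = (0 +/- 16/5) / 2 => z = 8/5 or z = -8/5.
|p1| = 8/5, |p2| = 8/5.
For BIBO stability, all poles must lie inside the unit circle (|p| < 1).
System is UNSTABLE since at least one |p| >= 1.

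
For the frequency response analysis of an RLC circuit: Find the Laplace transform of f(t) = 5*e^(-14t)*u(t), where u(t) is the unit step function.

Standard Laplace transform pair:
e^(-at)*u(t) <-> 1/(s+a)
With a = 14: L{5*e^(-14t)*u(t)} = 5/(s+14), ROC: Re(s) > -14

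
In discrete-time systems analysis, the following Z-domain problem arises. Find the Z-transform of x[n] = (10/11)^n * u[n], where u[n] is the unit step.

The Z-transform of a^n * u[n] is z/(z-a) for |z| > |a|.
Here a = 10/11, so X(z) = z/(z - (10/11)) = 11z/(11z - 10)
ROC: |z| > 10/11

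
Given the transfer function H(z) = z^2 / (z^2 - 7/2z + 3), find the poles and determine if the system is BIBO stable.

Poles are roots of the denominator: z^2 - 7/2z + 3 = 0.
Quadratic formula: z = [-(-7/2) +/- sqrt((-7/2)^2 - 4*(3))] / 2
Discriminant = 49/4 - 12 = 1/4; sqrt = 1/2.
z = (7/2 +/- 1/2) / 2 => z = 2 or z = 3/2.
|p1| = 2, |p2| = 3/2.
For BIBO stability, all poles must lie inside the unit circle (|p| < 1).
System is UNSTABLE since at least one |p| >= 1.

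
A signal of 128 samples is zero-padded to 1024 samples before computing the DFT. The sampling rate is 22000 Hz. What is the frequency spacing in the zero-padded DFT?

Original DFT: N = 128, resolution = f_s/N = 22000/128 = 1375/8 Hz
Zero-padded DFT: N = 1024, resolution = f_s/N = 22000/1024 = 1375/64 Hz
Zero-padding interpolates the spectrum (finer frequency grid)
but does NOT improve the true spectral resolution (ability to resolve close frequencies).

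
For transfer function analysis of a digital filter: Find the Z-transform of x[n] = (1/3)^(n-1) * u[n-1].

Time-shifting property: if X(z) = Z{x[n]}, then Z{x[n-d]} = z^(-d) * X(z)
X(z) = z/(z - 1/3) for x[n] = (1/3)^n * u[n]
Z{x[n-1]} = z^(-1) * z/(z - 1/3) = 1/(z - 1/3)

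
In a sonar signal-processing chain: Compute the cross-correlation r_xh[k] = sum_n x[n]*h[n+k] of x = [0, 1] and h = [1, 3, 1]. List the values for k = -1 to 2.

Both sequences indexed from 0 and zero outside their support.
Lags with overlap: k = -1 to 2.
  r_xh[-1] = x[1]*h[0] = 1
  r_xh[0] = x[0]*h[0] + x[1]*h[1] = 3
  r_xh[1] = x[0]*h[1] + x[1]*h[2] = 1
  r_xh[2] = x[0]*h[2] = 0
r_xh = [1, 3, 1, 0] (for k = -1, ..., 2)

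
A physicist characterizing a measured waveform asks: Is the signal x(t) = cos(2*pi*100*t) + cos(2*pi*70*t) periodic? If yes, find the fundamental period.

f1 = 100 Hz, f2 = 70 Hz
Period T1 = 1/100, T2 = 1/70
Ratio T1/T2 = 70/100, which is rational.
The signal is periodic with fundamental period T = 1/GCD(100,70) = 1/10 s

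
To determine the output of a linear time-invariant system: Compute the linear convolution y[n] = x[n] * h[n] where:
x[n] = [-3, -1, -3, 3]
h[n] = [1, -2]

y[n] = sum_k x[k]*h[n-k]. Output length = len(x) + len(h) - 1 = 4 + 2 - 1 = 5.
y[0] = -3*1 = -3
y[1] = -1*1 + -3*-2 = 5
y[2] = -3*1 + -1*-2 = -1
y[3] = 3*1 + -3*-2 = 9
y[4] = 3*-2 = -6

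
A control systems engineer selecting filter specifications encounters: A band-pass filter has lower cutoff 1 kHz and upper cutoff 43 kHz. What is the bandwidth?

Bandwidth = f_high - f_low
= 43 kHz - 1 kHz = 42 kHz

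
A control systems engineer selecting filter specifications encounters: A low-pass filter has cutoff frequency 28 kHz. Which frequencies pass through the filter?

A low-pass filter passes all frequencies below the cutoff frequency 28 kHz and attenuates higher frequencies.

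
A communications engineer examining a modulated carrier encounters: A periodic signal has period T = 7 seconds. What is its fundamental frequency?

The fundamental frequency is the reciprocal of the period.
f = 1/T = 1/(7) = 1/7 Hz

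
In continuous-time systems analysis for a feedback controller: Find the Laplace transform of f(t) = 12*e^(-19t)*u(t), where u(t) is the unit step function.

Standard Laplace transform pair:
e^(-at)*u(t) <-> 1/(s+a)
With a = 19: L{12*e^(-19t)*u(t)} = 12/(s+19), ROC: Re(s) > -19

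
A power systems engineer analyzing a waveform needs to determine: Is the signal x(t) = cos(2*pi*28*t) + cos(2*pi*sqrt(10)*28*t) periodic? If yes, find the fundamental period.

f1 = 28 Hz, f2 = 28*sqrt(10) Hz
Ratio f2/f1 = sqrt(10), which is irrational.
Since the frequency ratio is irrational, no common period exists.
The signal is not periodic.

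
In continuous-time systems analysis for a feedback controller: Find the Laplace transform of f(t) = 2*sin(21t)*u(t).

Standard pair: sin(wt)*u(t) <-> w/(s^2+w^2)
With w = 21: L{2*sin(21t)*u(t)} = 42/(s^2+441)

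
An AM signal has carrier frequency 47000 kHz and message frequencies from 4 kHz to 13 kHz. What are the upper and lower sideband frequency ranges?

Upper sideband (USB) = fc + [fm_low, fm_high] = 47000 + [4, 13] = [47004, 47013] kHz
Lower sideband (LSB) = fc - [fm_high, fm_low] = 47000 - [13, 4] = [46987, 46996] kHz
Total occupied spectrum: 46987 kHz to 47013 kHz (plus carrier at 47000 kHz)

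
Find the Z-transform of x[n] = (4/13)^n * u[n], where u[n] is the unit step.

The Z-transform of a^n * u[n] is z/(z-a) for |z| > |a|.
Here a = 4/13, so X(z) = z/(z - (4/13)) = 13z/(13z - 4)
ROC: |z| > 4/13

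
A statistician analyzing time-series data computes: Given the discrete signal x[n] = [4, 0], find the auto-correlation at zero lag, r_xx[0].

The auto-correlation at zero lag r_xx[0] equals the signal energy.
r_xx[0] = sum of x[n]^2 = 4^2 + 0^2
= 16 + 0 = 16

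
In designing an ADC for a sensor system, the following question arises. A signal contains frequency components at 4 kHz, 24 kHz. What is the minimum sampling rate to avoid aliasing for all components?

The highest frequency component is f_max = 24 kHz.
Nyquist rate = 2 * f_max = 2 * 24 kHz = 48 kHz.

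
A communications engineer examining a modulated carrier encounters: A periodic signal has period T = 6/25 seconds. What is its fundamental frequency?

The fundamental frequency is the reciprocal of the period.
f = 1/T = 1/(6/25) = 25/6 Hz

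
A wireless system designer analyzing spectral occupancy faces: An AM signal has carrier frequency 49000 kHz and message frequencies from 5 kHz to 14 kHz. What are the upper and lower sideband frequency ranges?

Upper sideband (USB) = fc + [fm_low, fm_high] = 49000 + [5, 14] = [49005, 49014] kHz
Lower sideband (LSB) = fc - [fm_high, fm_low] = 49000 - [14, 5] = [48986, 48995] kHz
Total occupied spectrum: 48986 kHz to 49014 kHz (plus carrier at 49000 kHz)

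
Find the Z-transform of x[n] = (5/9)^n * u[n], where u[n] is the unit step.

The Z-transform of a^n * u[n] is z/(z-a) for |z| > |a|.
Here a = 5/9, so X(z) = z/(z - (5/9)) = 9z/(9z - 5)
ROC: |z| > 5/9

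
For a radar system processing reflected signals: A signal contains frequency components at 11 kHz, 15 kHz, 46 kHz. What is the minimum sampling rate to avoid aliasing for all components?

The highest frequency component is f_max = 46 kHz.
Nyquist rate = 2 * f_max = 2 * 46 kHz = 92 kHz.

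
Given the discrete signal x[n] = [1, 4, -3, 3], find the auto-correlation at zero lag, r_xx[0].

The auto-correlation at zero lag r_xx[0] equals the signal energy.
r_xx[0] = sum of x[n]^2 = 1^2 + 4^2 + (-3)^2 + 3^2
= 1 + 16 + 9 + 9 = 35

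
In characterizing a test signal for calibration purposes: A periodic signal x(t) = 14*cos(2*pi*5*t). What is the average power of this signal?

Average power of A*cos(wt) is A^2/2.
P = 14^2 / 2 = 196/2 = 98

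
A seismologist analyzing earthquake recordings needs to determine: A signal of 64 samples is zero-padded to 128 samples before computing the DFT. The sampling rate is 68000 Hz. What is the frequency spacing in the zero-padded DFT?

Original DFT: N = 64, resolution = f_s/N = 68000/64 = 2125/2 Hz
Zero-padded DFT: N = 128, resolution = f_s/N = 68000/128 = 2125/4 Hz
Zero-padding interpolates the spectrum (finer frequency grid)
but does NOT improve the true spectral resolution (ability to resolve close frequencies).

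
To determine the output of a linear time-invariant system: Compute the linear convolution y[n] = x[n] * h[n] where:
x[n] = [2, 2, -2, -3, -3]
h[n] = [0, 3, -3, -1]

y[n] = sum_k x[k]*h[n-k]. Output length = len(x) + len(h) - 1 = 5 + 4 - 1 = 8.
y[0] = 2*0 = 0
y[1] = 2*0 + 2*3 = 6
y[2] = -2*0 + 2*3 + 2*-3 = 0
y[3] = -3*0 + -2*3 + 2*-3 + 2*-1 = -14
y[4] = -3*0 + -3*3 + -2*-3 + 2*-1 = -5
y[5] = -3*3 + -3*-3 + -2*-1 = 2
y[6] = -3*-3 + -3*-1 = 12
y[7] = -3*-1 = 3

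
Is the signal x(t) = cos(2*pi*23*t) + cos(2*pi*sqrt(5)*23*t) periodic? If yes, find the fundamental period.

f1 = 23 Hz, f2 = 23*sqrt(5) Hz
Ratio f2/f1 = sqrt(5), which is irrational.
Since the frequency ratio is irrational, no common period exists.
The signal is not periodic.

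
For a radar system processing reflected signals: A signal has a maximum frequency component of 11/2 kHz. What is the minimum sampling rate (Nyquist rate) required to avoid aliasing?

By the Nyquist-Shannon sampling theorem,
the minimum sampling rate (Nyquist rate) must be at least 2 * f_max.
Nyquist rate = 2 * 11/2 kHz = 11 kHz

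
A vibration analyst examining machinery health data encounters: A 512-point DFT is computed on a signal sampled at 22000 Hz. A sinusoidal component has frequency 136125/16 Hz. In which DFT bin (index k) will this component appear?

DFT frequency resolution = f_s/N = 22000/512 = 1375/32 Hz
Bin index k = f_signal / resolution = 136125/16 / 1375/32 = 198
The signal frequency 136125/16 Hz falls in DFT bin k = 198.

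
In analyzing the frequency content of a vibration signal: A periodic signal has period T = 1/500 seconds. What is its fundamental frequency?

The fundamental frequency is the reciprocal of the period.
f = 1/T = 1/(1/500) = 500 Hz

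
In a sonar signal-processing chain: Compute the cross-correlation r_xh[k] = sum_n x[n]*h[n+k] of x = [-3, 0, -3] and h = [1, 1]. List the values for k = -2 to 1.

Both sequences indexed from 0 and zero outside their support.
Lags with overlap: k = -2 to 1.
  r_xh[-2] = x[2]*h[0] = -3
  r_xh[-1] = x[1]*h[0] + x[2]*h[1] = -3
  r_xh[0] = x[0]*h[0] + x[1]*h[1] = -3
  r_xh[1] = x[0]*h[1] = -3
r_xh = [-3, -3, -3, -3] (for k = -2, ..., 1)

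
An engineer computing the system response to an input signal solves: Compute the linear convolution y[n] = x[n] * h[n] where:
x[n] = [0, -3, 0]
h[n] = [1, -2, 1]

y[n] = sum_k x[k]*h[n-k]. Output length = len(x) + len(h) - 1 = 3 + 3 - 1 = 5.
y[0] = 0*1 = 0
y[1] = -3*1 + 0*-2 = -3
y[2] = 0*1 + -3*-2 + 0*1 = 6
y[3] = 0*-2 + -3*1 = -3
y[4] = 0*1 = 0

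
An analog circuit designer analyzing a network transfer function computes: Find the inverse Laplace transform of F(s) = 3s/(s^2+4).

Standard pair: s/(s^2+w^2) <-> cos(wt)*u(t)
With k=3, w=2: f(t) = 3*cos(2t)*u(t)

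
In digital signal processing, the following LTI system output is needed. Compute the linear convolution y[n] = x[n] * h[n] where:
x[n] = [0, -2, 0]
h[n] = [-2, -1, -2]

y[n] = sum_k x[k]*h[n-k]. Output length = len(x) + len(h) - 1 = 3 + 3 - 1 = 5.
y[0] = 0*-2 = 0
y[1] = -2*-2 + 0*-1 = 4
y[2] = 0*-2 + -2*-1 + 0*-2 = 2
y[3] = 0*-1 + -2*-2 = 4
y[4] = 0*-2 = 0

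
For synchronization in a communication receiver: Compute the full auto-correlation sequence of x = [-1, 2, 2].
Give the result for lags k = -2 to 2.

r_xx[k] = sum_m x[m]*x[m+k], indexed from 0, for k = -2 to 2:
  r_xx[-2] = x[2]*x[0] = -2
  r_xx[-1] = x[1]*x[0] + x[2]*x[1] = 2
  r_xx[0] = x[0]*x[0] + x[1]*x[1] + x[2]*x[2] = 9
  r_xx[1] = x[0]*x[1] + x[1]*x[2] = 2
  r_xx[2] = x[0]*x[2] = -2
r_xx = [-2, 2, 9, 2, -2]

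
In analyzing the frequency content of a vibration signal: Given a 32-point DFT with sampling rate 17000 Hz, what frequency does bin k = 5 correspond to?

The frequency of DFT bin k is: f_k = k * f_s / N
f_5 = 5 * 17000 / 32 = 10625/4 Hz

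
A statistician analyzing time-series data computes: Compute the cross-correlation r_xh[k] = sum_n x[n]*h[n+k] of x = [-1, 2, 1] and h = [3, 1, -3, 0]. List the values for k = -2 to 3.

Both sequences indexed from 0 and zero outside their support.
Lags with overlap: k = -2 to 3.
  r_xh[-2] = x[2]*h[0] = 3
  r_xh[-1] = x[1]*h[0] + x[2]*h[1] = 7
  r_xh[0] = x[0]*h[0] + x[1]*h[1] + x[2]*h[2] = -4
  r_xh[1] = x[0]*h[1] + x[1]*h[2] + x[2]*h[3] = -7
  r_xh[2] = x[0]*h[2] + x[1]*h[3] = 3
  r_xh[3] = x[0]*h[3] = 0
r_xh = [3, 7, -4, -7, 3, 0] (for k = -2, ..., 3)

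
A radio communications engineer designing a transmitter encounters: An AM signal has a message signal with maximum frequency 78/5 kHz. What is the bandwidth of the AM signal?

In AM (double-sideband), the bandwidth is twice the message frequency.
BW = 2 * f_m = 2 * 78/5 kHz = 156/5 kHz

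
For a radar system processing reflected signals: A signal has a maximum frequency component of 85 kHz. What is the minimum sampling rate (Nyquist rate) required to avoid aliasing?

By the Nyquist-Shannon sampling theorem,
the minimum sampling rate (Nyquist rate) must be at least 2 * f_max.
Nyquist rate = 2 * 85 kHz = 170 kHz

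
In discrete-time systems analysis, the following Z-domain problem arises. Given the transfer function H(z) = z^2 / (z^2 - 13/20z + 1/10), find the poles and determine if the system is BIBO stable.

Poles are roots of the denominator: z^2 - 13/20z + 1/10 = 0.
Quadratic formula: z = [-(-13/20) +/- sqrt((-13/20)^2 - 4*(1/10))] / 2
Discriminant = 169/400 - 2/5 = 9/400; sqrt = 3/20.
z = (13/20 +/- 3/20) / 2 => z = 2/5 or z = 1/4.
|p1| = 2/5, |p2| = 1/4.
For BIBO stability, all poles must lie inside the unit circle (|p| < 1).
System is STABLE since both |p| < 1.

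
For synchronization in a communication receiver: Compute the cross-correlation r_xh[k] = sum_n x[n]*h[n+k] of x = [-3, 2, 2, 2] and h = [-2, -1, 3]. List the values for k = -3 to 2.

Both sequences indexed from 0 and zero outside their support.
Lags with overlap: k = -3 to 2.
  r_xh[-3] = x[3]*h[0] = -4
  r_xh[-2] = x[2]*h[0] + x[3]*h[1] = -6
  r_xh[-1] = x[1]*h[0] + x[2]*h[1] + x[3]*h[2] = 0
  r_xh[0] = x[0]*h[0] + x[1]*h[1] + x[2]*h[2] = 10
  r_xh[1] = x[0]*h[1] + x[1]*h[2] = 9
  r_xh[2] = x[0]*h[2] = -9
r_xh = [-4, -6, 0, 10, 9, -9] (for k = -3, ..., 2)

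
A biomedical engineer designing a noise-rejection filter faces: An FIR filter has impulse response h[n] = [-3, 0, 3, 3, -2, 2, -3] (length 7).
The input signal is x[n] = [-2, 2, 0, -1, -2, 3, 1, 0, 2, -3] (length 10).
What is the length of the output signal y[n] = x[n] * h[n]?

For linear convolution, the output length is:
len(y) = len(x) + len(h) - 1 = 10 + 7 - 1 = 16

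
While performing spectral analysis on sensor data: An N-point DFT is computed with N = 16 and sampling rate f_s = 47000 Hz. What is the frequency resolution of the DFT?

DFT frequency resolution = f_s / N
= 47000 / 16 = 5875/2 Hz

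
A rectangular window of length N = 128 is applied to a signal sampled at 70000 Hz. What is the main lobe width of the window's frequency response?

For a rectangular window of length N,
the main lobe width in frequency is 2*f_s/N.
= 2*70000/128 = 4375/4 Hz
This determines the minimum frequency separation for resolving two sinusoids.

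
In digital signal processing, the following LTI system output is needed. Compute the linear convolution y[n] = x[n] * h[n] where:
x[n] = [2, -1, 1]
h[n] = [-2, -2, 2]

y[n] = sum_k x[k]*h[n-k]. Output length = len(x) + len(h) - 1 = 3 + 3 - 1 = 5.
y[0] = 2*-2 = -4
y[1] = -1*-2 + 2*-2 = -2
y[2] = 1*-2 + -1*-2 + 2*2 = 4
y[3] = 1*-2 + -1*2 = -4
y[4] = 1*2 = 2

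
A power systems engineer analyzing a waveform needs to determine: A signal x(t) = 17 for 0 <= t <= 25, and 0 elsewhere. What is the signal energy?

Energy = integral of |x(t)|^2 dt over the signal duration
= 17^2 * 25 = 289 * 25 = 7225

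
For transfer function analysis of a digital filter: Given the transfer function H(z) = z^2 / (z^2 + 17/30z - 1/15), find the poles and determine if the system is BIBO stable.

Poles are roots of the denominator: z^2 + 17/30z - 1/15 = 0.
Quadratic formula: z = [-(17/30) +/- sqrt((17/30)^2 - 4*(-1/15))] / 2
Discriminant = 289/900 + 4/15 = 529/900; sqrt = 23/30.
z = (-17/30 +/- 23/30) / 2 => z = 1/10 or z = -2/3.
|p1| = 1/10, |p2| = 2/3.
For BIBO stability, all poles must lie inside the unit circle (|p| < 1).
System is STABLE since both |p| < 1.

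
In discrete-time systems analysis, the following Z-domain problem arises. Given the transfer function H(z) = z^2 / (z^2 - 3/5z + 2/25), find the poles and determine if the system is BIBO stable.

Poles are roots of the denominator: z^2 - 3/5z + 2/25 = 0.
Quadratic formula: z = [-(-3/5) +/- sqrt((-3/5)^2 - 4*(2/25))] / 2
Discriminant = 9/25 - 8/25 = 1/25; sqrt = 1/5.
z = (3/5 +/- 1/5) / 2 => z = 2/5 or z = 1/5.
|p1| = 2/5, |p2| = 1/5.
For BIBO stability, all poles must lie inside the unit circle (|p| < 1).
System is STABLE since both |p| < 1.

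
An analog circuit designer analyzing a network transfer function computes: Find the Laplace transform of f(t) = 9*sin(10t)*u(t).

Standard pair: sin(wt)*u(t) <-> w/(s^2+w^2)
With w = 10: L{9*sin(10t)*u(t)} = 90/(s^2+100)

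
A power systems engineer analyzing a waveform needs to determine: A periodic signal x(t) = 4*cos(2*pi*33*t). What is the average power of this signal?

Average power of A*cos(wt) is A^2/2.
P = 4^2 / 2 = 16/2 = 8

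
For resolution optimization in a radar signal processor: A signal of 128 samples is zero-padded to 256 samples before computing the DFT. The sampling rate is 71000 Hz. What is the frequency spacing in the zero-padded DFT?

Original DFT: N = 128, resolution = f_s/N = 71000/128 = 8875/16 Hz
Zero-padded DFT: N = 256, resolution = f_s/N = 71000/256 = 8875/32 Hz
Zero-padding interpolates the spectrum (finer frequency grid)
but does NOT improve the true spectral resolution (ability to resolve close frequencies).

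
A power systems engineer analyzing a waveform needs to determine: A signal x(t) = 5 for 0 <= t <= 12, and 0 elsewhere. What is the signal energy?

Energy = integral of |x(t)|^2 dt over the signal duration
= 5^2 * 12 = 25 * 12 = 300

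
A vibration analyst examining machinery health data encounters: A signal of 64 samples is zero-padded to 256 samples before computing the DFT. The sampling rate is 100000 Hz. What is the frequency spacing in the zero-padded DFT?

Original DFT: N = 64, resolution = f_s/N = 100000/64 = 3125/2 Hz
Zero-padded DFT: N = 256, resolution = f_s/N = 100000/256 = 3125/8 Hz
Zero-padding interpolates the spectrum (finer frequency grid)
but does NOT improve the true spectral resolution (ability to resolve close frequencies).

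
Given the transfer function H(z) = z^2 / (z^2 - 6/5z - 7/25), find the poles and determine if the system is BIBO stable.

Poles are roots of the denominator: z^2 - 6/5z - 7/25 = 0.
Quadratic formula: z = [-(-6/5) +/- sqrt((-6/5)^2 - 4*(-7/25))] / 2
Discriminant = 36/25 + 28/25 = 64/25; sqrt = 8/5.
z = (6/5 +/- 8/5) / 2 => z = 7/5 or z = -1/5.
|p1| = 7/5, |p2| = 1/5.
For BIBO stability, all poles must lie inside the unit circle (|p| < 1).
System is UNSTABLE since at least one |p| >= 1.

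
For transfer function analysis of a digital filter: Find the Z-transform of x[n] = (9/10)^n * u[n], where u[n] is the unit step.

The Z-transform of a^n * u[n] is z/(z-a) for |z| > |a|.
Here a = 9/10, so X(z) = z/(z - (9/10)) = 10z/(10z - 9)
ROC: |z| > 9/10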